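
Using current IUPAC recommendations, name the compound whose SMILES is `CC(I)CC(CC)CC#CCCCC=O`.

8-ethyl-10-iodoundec-5-ynal

Counting along the main chain through the –CHO group and the multiple bond gives 11 carbons: the parent is undecane.
An aldehyde (terminal –CHO) is the principal characteristic group, giving the suffix -al.
A C≡C triple bond in the chain gives the infix -yne-.
Choose the numbering such that the aldehyde carbon is C-1 by definition.
This places the triple bond between C-5 and C-6; an ethyl group at C-8; an iodo group at C-10.
Prefixes are listed alphabetically: ethyl, iodo.
Putting it together: 8-ethyl-10-iodoundec-5-ynal.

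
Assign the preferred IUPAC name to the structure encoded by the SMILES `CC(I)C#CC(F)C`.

Counting along the main chain through the multiple bond gives 6 carbons: the parent is hexane.
There is one C≡C triple bond, indicated by the ending -yne.
The numbering direction is chosen so that the locant sets are identical either way, so the alphabetically earlier fluoro substituent takes the lower locant (2 rather than 5).
This places the triple bond between C-3 and C-4; a fluoro group at C-2; an iodo group at C-5.
Substituent prefixes are cited in alphabetical order (multiplying prefixes like di-/tri- are ignored for ordering).
Putting it together: 2-fluoro-5-iodohex-3-yne.

2-fluoro-5-iodohex-3-yne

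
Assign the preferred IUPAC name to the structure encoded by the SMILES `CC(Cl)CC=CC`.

5-chlorohex-2-ene

Counting along the main chain through the multiple bond gives 6 carbons: the parent is hexane.
The chain contains a C=C double bond, so the unsaturation ending is -ene.
The numbering direction is chosen so that numbering from this end puts the double bond at C-2 rather than C-4.
That gives the double bond between C-2 and C-3; a chloro group at C-5.
Assembling the pieces gives 5-chlorohex-2-ene.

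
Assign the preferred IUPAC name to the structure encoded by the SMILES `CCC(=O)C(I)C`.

Counting along the main chain through the carbonyl gives 5 carbons: the parent is pentane.
The highest-priority functional group is a ketone (C=O on an internal carbon), so the name ends in -one.
The numbering direction is chosen so that the substituent locant set {2} is lower than {4} at the first point of difference.
This places the carbonyl at C-3; an iodo group at C-2.
Putting it together: 2-iodopentan-3-one.

2-iodopentan-3-one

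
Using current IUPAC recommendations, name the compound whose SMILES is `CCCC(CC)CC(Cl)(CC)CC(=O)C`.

4-chloro-4,6-diethylnonan-2-one

Counting along the main chain through the carbonyl gives 9 carbons: the parent is nonane.
The principal characteristic group is a ketone (C=O on an internal carbon), named with the suffix -one.
Choose the numbering such that numbering from this end puts the carbonyl group at C-2 rather than C-8.
With this numbering: the carbonyl at C-2; a chloro group at C-4; ethyl groups at C-4 and C-6.
Substituent prefixes are cited in alphabetical order (multiplying prefixes like di-/tri- are ignored for ordering).
Putting it together: 4-chloro-4,6-diethylnonan-2-one.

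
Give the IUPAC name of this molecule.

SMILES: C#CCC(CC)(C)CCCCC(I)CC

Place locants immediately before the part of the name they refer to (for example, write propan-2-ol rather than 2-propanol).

4-ethyl-9-iodo-4-methylundec-1-yne

The longest chain bearing the multiple bond is 11 carbons long (undecane).
There is one C≡C triple bond, indicated by the ending -yne.
The numbering direction is chosen so that numbering from this end puts the triple bond at C-1 rather than C-10.
With this numbering: the triple bond between C-1 and C-2; an ethyl group at C-4; an iodo group at C-9; a methyl group at C-4.
The substituents are ordered alphabetically, ignoring any di-/tri- multipliers.
Putting it together: 4-ethyl-9-iodo-4-methylundec-1-yne.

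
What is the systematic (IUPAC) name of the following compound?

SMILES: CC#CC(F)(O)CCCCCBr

9-bromo-4-fluoronon-2-yn-4-ol

Counting along the main chain through the –OH group and the multiple bond gives 9 carbons: the parent is nonane.
The principal characteristic group is an alcohol (–OH), named with the suffix -ol.
The chain contains a C≡C triple bond, so the unsaturation ending is -yne.
Choose the numbering such that numbering from this end puts the hydroxyl group at C-4 rather than C-6.
This places the hydroxyl at C-4; the triple bond between C-2 and C-3; a bromo group at C-9; a fluoro group at C-4.
Substituent prefixes are cited in alphabetical order (multiplying prefixes like di-/tri- are ignored for ordering).
The name is 9-bromo-4-fluoronon-2-yn-4-ol.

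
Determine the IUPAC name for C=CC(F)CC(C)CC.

The longest carbon chain that includes the multiple bond has 7 carbons, so the parent hydride is heptane.
A C=C double bond in the chain gives the infix -ene-.
The numbering direction is chosen so that numbering from this end puts the double bond at C-1 rather than C-6.
With this numbering: the double bond between C-1 and C-2; a fluoro group at C-3; a methyl group at C-5.
Prefixes are listed alphabetically: fluoro, methyl.
Assembling the pieces gives 3-fluoro-5-methylhept-1-ene.

3-fluoro-5-methylhept-1-ene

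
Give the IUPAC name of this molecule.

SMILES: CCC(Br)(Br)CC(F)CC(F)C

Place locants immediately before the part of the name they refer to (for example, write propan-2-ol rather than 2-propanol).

The longest carbon chain is 8 atoms: the parent is octane.
The numbering direction is chosen so that the substituent locant set {2,4,6,6} is lower than {3,3,5,7} at the first point of difference.
With this numbering: two bromo groups at C-6; fluoro groups at C-2 and C-4.
Substituent prefixes are cited in alphabetical order (multiplying prefixes like di-/tri- are ignored for ordering).
Assembling the pieces gives 6,6-dibromo-2,4-difluorooctane.

6,6-dibromo-2,4-difluorooctane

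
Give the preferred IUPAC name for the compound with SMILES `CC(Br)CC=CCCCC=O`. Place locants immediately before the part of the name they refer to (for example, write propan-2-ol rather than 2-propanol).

The longest carbon chain that includes the –CHO group and the multiple bond has 9 carbons, so the parent hydride is nonane.
The principal characteristic group is an aldehyde (terminal –CHO), named with the suffix -al.
A C=C double bond in the chain gives the infix -ene-.
The numbering direction is chosen so that the aldehyde carbon is C-1 by definition.
This places the double bond between C-5 and C-6; a bromo group at C-8.
Assembling the pieces gives 8-bromonon-5-enal.

8-bromonon-5-enal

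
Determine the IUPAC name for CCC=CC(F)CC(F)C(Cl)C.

8-chloro-5,7-difluoronon-3-ene

Counting along the main chain through the multiple bond gives 9 carbons: the parent is nonane.
The chain contains a C=C double bond, so the unsaturation ending is -ene.
Number the chain so that numbering from this end puts the double bond at C-3 rather than C-6.
With this numbering: the double bond between C-3 and C-4; a chloro group at C-8; fluoro groups at C-5 and C-7.
Substituent prefixes are cited in alphabetical order (multiplying prefixes like di-/tri- are ignored for ordering).
Assembling the pieces gives 8-chloro-5,7-difluoronon-3-ene.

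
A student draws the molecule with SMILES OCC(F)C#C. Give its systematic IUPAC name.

2-fluorobut-3-yn-1-ol

Counting along the main chain through the –OH group and the multiple bond gives 4 carbons: the parent is butane.
The principal characteristic group is an alcohol (–OH), named with the suffix -ol.
The chain contains a C≡C triple bond, so the unsaturation ending is -yne.
The numbering direction is chosen so that numbering from this end puts the hydroxyl group at C-1 rather than C-4.
This places the hydroxyl at C-1; the triple bond between C-3 and C-4; a fluoro group at C-2.
The name is 2-fluorobut-3-yn-1-ol.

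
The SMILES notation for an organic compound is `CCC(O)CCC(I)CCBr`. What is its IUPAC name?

8-bromo-6-iodooctan-3-ol

Counting along the main chain through the –OH group gives 8 carbons: the parent is octane.
The highest-priority functional group is an alcohol (–OH), so the name ends in -ol.
Number the chain so that numbering from this end puts the hydroxyl group at C-3 rather than C-6.
That gives the hydroxyl at C-3; a bromo group at C-8; an iodo group at C-6.
The substituents are ordered alphabetically, ignoring any di-/tri- multipliers.
Putting it together: 8-bromo-6-iodooctan-3-ol.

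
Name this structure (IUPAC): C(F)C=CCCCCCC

The longest chain bearing the multiple bond is 9 carbons long (nonane).
The chain contains a C=C double bond, so the unsaturation ending is -ene.
The numbering direction is chosen so that numbering from this end puts the double bond at C-2 rather than C-7.
With this numbering: the double bond between C-2 and C-3; a fluoro group at C-1.
Putting it together: 1-fluoronon-2-ene.

1-fluoronon-2-ene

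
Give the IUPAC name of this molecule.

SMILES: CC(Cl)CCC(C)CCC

The parent chain contains 8 carbons (octane).
The numbering direction is chosen so that the substituent locant set {2,5} is lower than {4,7} at the first point of difference.
That gives a chloro group at C-2; a methyl group at C-5.
The substituents are ordered alphabetically, ignoring any di-/tri- multipliers.
Assembling the pieces gives 2-chloro-5-methyloctane.

2-chloro-5-methyloctane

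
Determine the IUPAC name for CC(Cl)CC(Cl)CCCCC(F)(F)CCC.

2,4-dichloro-9,9-difluorododecane

The longest carbon chain is 12 atoms: the parent is dodecane.
Choose the numbering such that the substituent locant set {2,4,9,9} is lower than {4,4,9,11} at the first point of difference.
This places chloro groups at C-2 and C-4; two fluoro groups at C-9.
The substituents are ordered alphabetically, ignoring any di-/tri- multipliers.
The name is 2,4-dichloro-9,9-difluorododecane.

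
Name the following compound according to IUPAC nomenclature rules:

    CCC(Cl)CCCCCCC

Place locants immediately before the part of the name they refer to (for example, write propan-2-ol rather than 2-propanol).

3-chlorodecane

The longest carbon chain is 10 atoms: the parent is decane.
The numbering direction is chosen so that the substituent locant set {3} is lower than {8} at the first point of difference.
With this numbering: a chloro group at C-3.
Assembling the pieces gives 3-chlorodecane.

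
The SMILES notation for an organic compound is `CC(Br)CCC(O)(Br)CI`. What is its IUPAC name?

The longest chain bearing the –OH group is 6 carbons long (hexane).
The highest-priority functional group is an alcohol (–OH), so the name ends in -ol.
Number the chain so that numbering from this end puts the hydroxyl group at C-2 rather than C-5.
That gives the hydroxyl at C-2; bromo groups at C-2 and C-5; an iodo group at C-1.
Prefixes are listed alphabetically: bromo, iodo.
Putting it together: 2,5-dibromo-1-iodohexan-2-ol.

2,5-dibromo-1-iodohexan-2-ol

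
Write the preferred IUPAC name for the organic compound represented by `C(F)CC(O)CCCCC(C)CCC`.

The longest chain bearing the –OH group is 11 carbons long (undecane).
An alcohol (–OH) is the principal characteristic group, giving the suffix -ol.
The numbering direction is chosen so that numbering from this end puts the hydroxyl group at C-3 rather than C-9.
With this numbering: the hydroxyl at C-3; a fluoro group at C-1; a methyl group at C-8.
Prefixes are listed alphabetically: fluoro, methyl.
Assembling the pieces gives 1-fluoro-8-methylundecan-3-ol.

1-fluoro-8-methylundecan-3-ol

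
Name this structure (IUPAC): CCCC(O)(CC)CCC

Counting along the main chain through the –OH group gives 7 carbons: the parent is heptane.
The principal characteristic group is an alcohol (–OH), named with the suffix -ol.
Both numbering directions give the same locant set; either may be used.
With this numbering: the hydroxyl at C-4; an ethyl group at C-4.
The name is 4-ethylheptan-4-ol.

4-ethylheptan-4-ol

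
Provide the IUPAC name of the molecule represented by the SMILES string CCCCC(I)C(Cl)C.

The parent chain contains 7 carbons (heptane).
Number the chain so that the substituent locant set {2,3} is lower than {5,6} at the first point of difference.
That gives a chloro group at C-2; an iodo group at C-3.
The substituents are ordered alphabetically, ignoring any di-/tri- multipliers.
The name is 2-chloro-3-iodoheptane.

2-chloro-3-iodoheptane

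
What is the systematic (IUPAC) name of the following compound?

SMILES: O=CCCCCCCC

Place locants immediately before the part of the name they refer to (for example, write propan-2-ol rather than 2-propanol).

octanal

The longest chain bearing the –CHO group is 8 carbons long (octane).
The principal characteristic group is an aldehyde (terminal –CHO), named with the suffix -al.
Number the chain so that the aldehyde carbon is C-1 by definition.
Assembling the pieces gives octanal.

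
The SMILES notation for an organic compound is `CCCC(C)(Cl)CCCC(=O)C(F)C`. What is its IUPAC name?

7-chloro-2-fluoro-7-methyldecan-3-one

Counting along the main chain through the carbonyl gives 10 carbons: the parent is decane.
The principal characteristic group is a ketone (C=O on an internal carbon), named with the suffix -one.
Choose the numbering such that numbering from this end puts the carbonyl group at C-3 rather than C-8.
That gives the carbonyl at C-3; a chloro group at C-7; a fluoro group at C-2; a methyl group at C-7.
Prefixes are listed alphabetically: chloro, fluoro, methyl.
Putting it together: 7-chloro-2-fluoro-7-methyldecan-3-one.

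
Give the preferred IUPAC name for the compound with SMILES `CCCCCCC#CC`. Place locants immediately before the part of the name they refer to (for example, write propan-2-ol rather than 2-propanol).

Counting along the main chain through the multiple bond gives 9 carbons: the parent is nonane.
The chain contains a C≡C triple bond, so the unsaturation ending is -yne.
Number the chain so that numbering from this end puts the triple bond at C-2 rather than C-7.
With this numbering: the triple bond between C-2 and C-3.
Putting it together: non-2-yne.

non-2-yne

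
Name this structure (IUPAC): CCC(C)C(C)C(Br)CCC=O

The longest chain bearing the –CHO group is 8 carbons long (octane).
An aldehyde (terminal –CHO) is the principal characteristic group, giving the suffix -al.
Choose the numbering such that the aldehyde carbon is C-1 by definition.
With this numbering: a bromo group at C-4; methyl groups at C-5 and C-6.
Substituent prefixes are cited in alphabetical order (multiplying prefixes like di-/tri- are ignored for ordering).
Assembling the pieces gives 4-bromo-5,6-dimethyloctanal.

4-bromo-5,6-dimethyloctanal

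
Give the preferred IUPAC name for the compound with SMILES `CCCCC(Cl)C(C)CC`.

4-chloro-3-methyloctane

The parent chain contains 8 carbons (octane).
Number the chain so that the substituent locant set {3,4} is lower than {5,6} at the first point of difference.
That gives a chloro group at C-4; a methyl group at C-3.
Substituent prefixes are cited in alphabetical order (multiplying prefixes like di-/tri- are ignored for ordering).
Assembling the pieces gives 4-chloro-3-methyloctane.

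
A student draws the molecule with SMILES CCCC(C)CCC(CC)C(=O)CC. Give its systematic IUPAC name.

4-ethyl-7-methyldecan-3-one

The longest carbon chain that includes the carbonyl has 10 carbons, so the parent hydride is decane.
A ketone (C=O on an internal carbon) is the principal characteristic group, giving the suffix -one.
Choose the numbering such that numbering from this end puts the carbonyl group at C-3 rather than C-8.
That gives the carbonyl at C-3; an ethyl group at C-4; a methyl group at C-7.
Prefixes are listed alphabetically: ethyl, methyl.
Assembling the pieces gives 4-ethyl-7-methyldecan-3-one.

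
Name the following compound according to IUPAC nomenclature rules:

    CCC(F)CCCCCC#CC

The longest carbon chain that includes the multiple bond has 11 carbons, so the parent hydride is undecane.
The chain contains a C≡C triple bond, so the unsaturation ending is -yne.
Number the chain so that numbering from this end puts the triple bond at C-2 rather than C-9.
With this numbering: the triple bond between C-2 and C-3; a fluoro group at C-9.
Putting it together: 9-fluoroundec-2-yne.

9-fluoroundec-2-yne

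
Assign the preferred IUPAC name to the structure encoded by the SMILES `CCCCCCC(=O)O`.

The longest chain bearing the –COOH group is 7 carbons long (heptane).
The highest-priority functional group is a carboxylic acid (terminal –COOH), so the name ends in -oic acid.
Choose the numbering such that the carboxylic acid carbon is C-1 by definition.
Putting it together: heptanoic acid.

heptanoic acid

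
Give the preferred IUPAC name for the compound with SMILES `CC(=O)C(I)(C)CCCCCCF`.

9-fluoro-3-iodo-3-methylnonan-2-one

The longest carbon chain that includes the carbonyl has 9 carbons, so the parent hydride is nonane.
The principal characteristic group is a ketone (C=O on an internal carbon), named with the suffix -one.
Choose the numbering such that numbering from this end puts the carbonyl group at C-2 rather than C-8.
With this numbering: the carbonyl at C-2; a fluoro group at C-9; an iodo group at C-3; a methyl group at C-3.
The substituents are ordered alphabetically, ignoring any di-/tri- multipliers.
Assembling the pieces gives 9-fluoro-3-iodo-3-methylnonan-2-one.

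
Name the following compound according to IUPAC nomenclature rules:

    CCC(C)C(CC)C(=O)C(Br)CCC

6-bromo-4-ethyl-3-methylnonan-5-one

The longest chain bearing the carbonyl is 9 carbons long (nonane).
A ketone (C=O on an internal carbon) is the principal characteristic group, giving the suffix -one.
Choose the numbering such that the substituent locant set {3,4,6} is lower than {4,6,7} at the first point of difference.
That gives the carbonyl at C-5; a bromo group at C-6; an ethyl group at C-4; a methyl group at C-3.
Prefixes are listed alphabetically: bromo, ethyl, methyl.
The name is 6-bromo-4-ethyl-3-methylnonan-5-one.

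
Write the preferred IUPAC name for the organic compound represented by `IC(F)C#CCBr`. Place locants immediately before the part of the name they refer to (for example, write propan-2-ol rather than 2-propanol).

The longest carbon chain that includes the multiple bond has 4 carbons, so the parent hydride is butane.
There is one C≡C triple bond, indicated by the ending -yne.
Choose the numbering such that the substituent locant set {1,1,4} is lower than {1,4,4} at the first point of difference.
That gives the triple bond between C-2 and C-3; a bromo group at C-4; a fluoro group at C-1; an iodo group at C-1.
Prefixes are listed alphabetically: bromo, fluoro, iodo.
Assembling the pieces gives 4-bromo-1-fluoro-1-iodobut-2-yne.

4-bromo-1-fluoro-1-iodobut-2-yne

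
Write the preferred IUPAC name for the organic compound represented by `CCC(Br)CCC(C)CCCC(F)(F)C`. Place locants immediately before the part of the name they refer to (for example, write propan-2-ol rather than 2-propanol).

9-bromo-2,2-difluoro-6-methylundecane

The parent chain contains 11 carbons (undecane).
The numbering direction is chosen so that the substituent locant set {2,2,6,9} is lower than {3,6,10,10} at the first point of difference.
This places a bromo group at C-9; two fluoro groups at C-2; a methyl group at C-6.
Prefixes are listed alphabetically: bromo, fluoro, methyl.
The name is 9-bromo-2,2-difluoro-6-methylundecane.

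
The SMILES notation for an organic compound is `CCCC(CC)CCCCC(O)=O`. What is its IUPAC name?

6-ethylnonanoic acid

The longest carbon chain that includes the –COOH group has 9 carbons, so the parent hydride is nonane.
The principal characteristic group is a carboxylic acid (terminal –COOH), named with the suffix -oic acid.
Number the chain so that the carboxylic acid carbon is C-1 by definition.
That gives an ethyl group at C-6.
Assembling the pieces gives 6-ethylnonanoic acid.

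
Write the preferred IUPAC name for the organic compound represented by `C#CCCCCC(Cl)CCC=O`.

The longest chain bearing the –CHO group and the multiple bond is 10 carbons long (decane).
An aldehyde (terminal –CHO) is the principal characteristic group, giving the suffix -al.
A C≡C triple bond in the chain gives the infix -yne-.
Number the chain so that the aldehyde carbon is C-1 by definition.
This places the triple bond between C-9 and C-10; a chloro group at C-4.
Assembling the pieces gives 4-chlorodec-9-ynal.

4-chlorodec-9-ynal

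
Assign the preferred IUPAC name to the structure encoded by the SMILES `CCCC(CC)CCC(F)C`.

5-ethyl-2-fluorooctane

The parent chain contains 8 carbons (octane).
Choose the numbering such that the substituent locant set {2,5} is lower than {4,7} at the first point of difference.
This places an ethyl group at C-5; a fluoro group at C-2.
Substituent prefixes are cited in alphabetical order (multiplying prefixes like di-/tri- are ignored for ordering).
Assembling the pieces gives 5-ethyl-2-fluorooctane.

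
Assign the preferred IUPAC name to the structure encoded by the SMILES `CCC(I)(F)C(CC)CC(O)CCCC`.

Counting along the main chain through the –OH group gives 10 carbons: the parent is decane.
The principal characteristic group is an alcohol (–OH), named with the suffix -ol.
The numbering direction is chosen so that numbering from this end puts the hydroxyl group at C-5 rather than C-6.
This places the hydroxyl at C-5; an ethyl group at C-7; a fluoro group at C-8; an iodo group at C-8.
Substituent prefixes are cited in alphabetical order (multiplying prefixes like di-/tri- are ignored for ordering).
The name is 7-ethyl-8-fluoro-8-iododecan-5-ol.

7-ethyl-8-fluoro-8-iododecan-5-ol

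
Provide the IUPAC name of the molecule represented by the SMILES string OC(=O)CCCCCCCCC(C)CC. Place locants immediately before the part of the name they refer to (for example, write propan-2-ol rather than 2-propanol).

The longest chain bearing the –COOH group is 12 carbons long (dodecane).
The highest-priority functional group is a carboxylic acid (terminal –COOH), so the name ends in -oic acid.
The numbering direction is chosen so that the carboxylic acid carbon is C-1 by definition.
This places a methyl group at C-10.
Assembling the pieces gives 10-methyldodecanoic acid.

10-methyldodecanoic acid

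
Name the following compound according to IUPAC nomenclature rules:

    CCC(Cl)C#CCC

The longest carbon chain that includes the multiple bond has 7 carbons, so the parent hydride is heptane.
There is one C≡C triple bond, indicated by the ending -yne.
Choose the numbering such that numbering from this end puts the triple bond at C-3 rather than C-4.
This places the triple bond between C-3 and C-4; a chloro group at C-5.
Assembling the pieces gives 5-chlorohept-3-yne.

5-chlorohept-3-yne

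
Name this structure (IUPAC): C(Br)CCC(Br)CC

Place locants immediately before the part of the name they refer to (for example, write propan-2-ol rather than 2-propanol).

1,4-dibromohexane

The longest continuous carbon chain has 6 atoms, so the parent hydride is hexane.
Choose the numbering such that the substituent locant set {1,4} is lower than {3,6} at the first point of difference.
That gives bromo groups at C-1 and C-4.
Putting it together: 1,4-dibromohexane.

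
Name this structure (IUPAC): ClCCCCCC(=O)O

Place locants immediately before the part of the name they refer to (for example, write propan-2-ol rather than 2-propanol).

6-chlorohexanoic acid

The longest chain bearing the –COOH group is 6 carbons long (hexane).
The highest-priority functional group is a carboxylic acid (terminal –COOH), so the name ends in -oic acid.
The numbering direction is chosen so that the carboxylic acid carbon is C-1 by definition.
This places a chloro group at C-6.
Assembling the pieces gives 6-chlorohexanoic acid.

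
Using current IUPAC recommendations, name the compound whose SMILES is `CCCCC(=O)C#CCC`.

non-3-yn-5-one

The longest carbon chain that includes the carbonyl and the multiple bond has 9 carbons, so the parent hydride is nonane.
The principal characteristic group is a ketone (C=O on an internal carbon), named with the suffix -one.
A C≡C triple bond in the chain gives the infix -yne-.
The numbering direction is chosen so that numbering from this end puts the triple bond at C-3 rather than C-6.
With this numbering: the carbonyl at C-5; the triple bond between C-3 and C-4.
The name is non-3-yn-5-one.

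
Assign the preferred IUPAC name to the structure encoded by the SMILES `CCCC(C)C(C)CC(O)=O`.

3,4-dimethylheptanoic acid

The longest chain bearing the –COOH group is 7 carbons long (heptane).
The principal characteristic group is a carboxylic acid (terminal –COOH), named with the suffix -oic acid.
The numbering direction is chosen so that the carboxylic acid carbon is C-1 by definition.
That gives methyl groups at C-3 and C-4.
The name is 3,4-dimethylheptanoic acid.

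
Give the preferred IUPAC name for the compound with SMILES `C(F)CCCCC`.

The longest carbon chain is 6 atoms: the parent is hexane.
Choose the numbering such that the substituent locant set {1} is lower than {6} at the first point of difference.
That gives a fluoro group at C-1.
Assembling the pieces gives 1-fluorohexane.

1-fluorohexane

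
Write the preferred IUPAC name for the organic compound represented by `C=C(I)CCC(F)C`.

5-fluoro-2-iodohex-1-ene

Counting along the main chain through the multiple bond gives 6 carbons: the parent is hexane.
There is one C=C double bond, indicated by the ending -ene.
The numbering direction is chosen so that numbering from this end puts the double bond at C-1 rather than C-5.
That gives the double bond between C-1 and C-2; a fluoro group at C-5; an iodo group at C-2.
Prefixes are listed alphabetically: fluoro, iodo.
The name is 5-fluoro-2-iodohex-1-ene.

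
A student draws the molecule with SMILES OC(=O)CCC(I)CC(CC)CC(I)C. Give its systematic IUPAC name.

6-ethyl-4,8-diiodononanoic acid

The longest carbon chain that includes the –COOH group has 9 carbons, so the parent hydride is nonane.
The principal characteristic group is a carboxylic acid (terminal –COOH), named with the suffix -oic acid.
The numbering direction is chosen so that the carboxylic acid carbon is C-1 by definition.
This places an ethyl group at C-6; iodo groups at C-4 and C-8.
Prefixes are listed alphabetically: ethyl, iodo.
Assembling the pieces gives 6-ethyl-4,8-diiodononanoic acid.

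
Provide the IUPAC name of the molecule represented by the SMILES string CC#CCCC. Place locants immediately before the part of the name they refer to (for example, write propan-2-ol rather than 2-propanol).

Counting along the main chain through the multiple bond gives 6 carbons: the parent is hexane.
There is one C≡C triple bond, indicated by the ending -yne.
Choose the numbering such that numbering from this end puts the triple bond at C-2 rather than C-4.
That gives the triple bond between C-2 and C-3.
Putting it together: hex-2-yne.

hex-2-yne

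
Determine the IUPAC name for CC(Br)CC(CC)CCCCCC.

2-bromo-4-ethyldecane

The parent chain contains 10 carbons (decane).
Choose the numbering such that the substituent locant set {2,4} is lower than {7,9} at the first point of difference.
That gives a bromo group at C-2; an ethyl group at C-4.
Substituent prefixes are cited in alphabetical order (multiplying prefixes like di-/tri- are ignored for ordering).
Putting it together: 2-bromo-4-ethyldecane.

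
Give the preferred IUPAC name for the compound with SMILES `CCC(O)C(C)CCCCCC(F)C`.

Counting along the main chain through the –OH group gives 11 carbons: the parent is undecane.
The principal characteristic group is an alcohol (–OH), named with the suffix -ol.
The numbering direction is chosen so that numbering from this end puts the hydroxyl group at C-3 rather than C-9.
That gives the hydroxyl at C-3; a fluoro group at C-10; a methyl group at C-4.
Substituent prefixes are cited in alphabetical order (multiplying prefixes like di-/tri- are ignored for ordering).
Assembling the pieces gives 10-fluoro-4-methylundecan-3-ol.

10-fluoro-4-methylundecan-3-ol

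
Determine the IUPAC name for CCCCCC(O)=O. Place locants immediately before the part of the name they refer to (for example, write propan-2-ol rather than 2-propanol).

The longest chain bearing the –COOH group is 6 carbons long (hexane).
The highest-priority functional group is a carboxylic acid (terminal –COOH), so the name ends in -oic acid.
The numbering direction is chosen so that the carboxylic acid carbon is C-1 by definition.
Assembling the pieces gives hexanoic acid.

hexanoic acid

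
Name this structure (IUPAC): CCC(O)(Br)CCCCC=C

3-bromonon-8-en-3-ol

The longest carbon chain that includes the –OH group and the multiple bond has 9 carbons, so the parent hydride is nonane.
An alcohol (–OH) is the principal characteristic group, giving the suffix -ol.
There is one C=C double bond, indicated by the ending -ene.
Choose the numbering such that numbering from this end puts the hydroxyl group at C-3 rather than C-7.
With this numbering: the hydroxyl at C-3; the double bond between C-8 and C-9; a bromo group at C-3.
Assembling the pieces gives 3-bromonon-8-en-3-ol.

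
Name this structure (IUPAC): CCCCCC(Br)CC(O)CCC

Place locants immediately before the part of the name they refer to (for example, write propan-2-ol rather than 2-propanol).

6-bromoundecan-4-ol

Counting along the main chain through the –OH group gives 11 carbons: the parent is undecane.
The highest-priority functional group is an alcohol (–OH), so the name ends in -ol.
Choose the numbering such that numbering from this end puts the hydroxyl group at C-4 rather than C-8.
That gives the hydroxyl at C-4; a bromo group at C-6.
Assembling the pieces gives 6-bromoundecan-4-ol.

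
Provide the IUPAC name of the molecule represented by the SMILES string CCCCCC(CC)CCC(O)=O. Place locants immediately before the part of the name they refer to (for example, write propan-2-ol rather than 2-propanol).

4-ethylnonanoic acid

The longest carbon chain that includes the –COOH group has 9 carbons, so the parent hydride is nonane.
The highest-priority functional group is a carboxylic acid (terminal –COOH), so the name ends in -oic acid.
Number the chain so that the carboxylic acid carbon is C-1 by definition.
With this numbering: an ethyl group at C-4.
Putting it together: 4-ethylnonanoic acid.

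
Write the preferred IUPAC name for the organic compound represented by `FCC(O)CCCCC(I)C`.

1-fluoro-7-iodooctan-2-ol

The longest chain bearing the –OH group is 8 carbons long (octane).
The principal characteristic group is an alcohol (–OH), named with the suffix -ol.
The numbering direction is chosen so that numbering from this end puts the hydroxyl group at C-2 rather than C-7.
This places the hydroxyl at C-2; a fluoro group at C-1; an iodo group at C-7.
The substituents are ordered alphabetically, ignoring any di-/tri- multipliers.
Assembling the pieces gives 1-fluoro-7-iodooctan-2-ol.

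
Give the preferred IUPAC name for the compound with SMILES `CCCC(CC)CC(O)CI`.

4-ethyl-1-iodoheptan-2-ol

The longest carbon chain that includes the –OH group has 7 carbons, so the parent hydride is heptane.
The highest-priority functional group is an alcohol (–OH), so the name ends in -ol.
Number the chain so that numbering from this end puts the hydroxyl group at C-2 rather than C-6.
This places the hydroxyl at C-2; an ethyl group at C-4; an iodo group at C-1.
Prefixes are listed alphabetically: ethyl, iodo.
Putting it together: 4-ethyl-1-iodoheptan-2-ol.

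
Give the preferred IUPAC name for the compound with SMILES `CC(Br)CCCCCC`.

2-bromooctane

The parent chain contains 8 carbons (octane).
Number the chain so that the substituent locant set {2} is lower than {7} at the first point of difference.
That gives a bromo group at C-2.
Assembling the pieces gives 2-bromooctane.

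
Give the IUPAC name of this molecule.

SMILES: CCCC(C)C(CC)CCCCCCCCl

The parent chain contains 12 carbons (dodecane).
Number the chain so that the substituent locant set {1,8,9} is lower than {4,5,12} at the first point of difference.
With this numbering: a chloro group at C-1; an ethyl group at C-8; a methyl group at C-9.
The substituents are ordered alphabetically, ignoring any di-/tri- multipliers.
The name is 1-chloro-8-ethyl-9-methyldodecane.

1-chloro-8-ethyl-9-methyldodecane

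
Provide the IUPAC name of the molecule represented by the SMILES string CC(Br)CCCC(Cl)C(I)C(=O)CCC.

The longest chain bearing the carbonyl is 11 carbons long (undecane).
A ketone (C=O on an internal carbon) is the principal characteristic group, giving the suffix -one.
Number the chain so that numbering from this end puts the carbonyl group at C-4 rather than C-8.
This places the carbonyl at C-4; a bromo group at C-10; a chloro group at C-6; an iodo group at C-5.
Prefixes are listed alphabetically: bromo, chloro, iodo.
The name is 10-bromo-6-chloro-5-iodoundecan-4-one.

10-bromo-6-chloro-5-iodoundecan-4-one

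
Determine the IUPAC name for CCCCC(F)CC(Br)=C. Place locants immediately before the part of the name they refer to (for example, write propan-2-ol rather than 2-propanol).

The longest chain bearing the multiple bond is 8 carbons long (octane).
There is one C=C double bond, indicated by the ending -ene.
Choose the numbering such that numbering from this end puts the double bond at C-1 rather than C-7.
That gives the double bond between C-1 and C-2; a bromo group at C-2; a fluoro group at C-4.
Prefixes are listed alphabetically: bromo, fluoro.
Putting it together: 2-bromo-4-fluorooct-1-ene.

2-bromo-4-fluorooct-1-ene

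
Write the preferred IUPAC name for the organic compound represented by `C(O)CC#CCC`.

The longest chain bearing the –OH group and the multiple bond is 6 carbons long (hexane).
The highest-priority functional group is an alcohol (–OH), so the name ends in -ol.
A C≡C triple bond in the chain gives the infix -yne-.
Number the chain so that numbering from this end puts the hydroxyl group at C-1 rather than C-6.
That gives the hydroxyl at C-1; the triple bond between C-3 and C-4.
Putting it together: hex-3-yn-1-ol.

hex-3-yn-1-ol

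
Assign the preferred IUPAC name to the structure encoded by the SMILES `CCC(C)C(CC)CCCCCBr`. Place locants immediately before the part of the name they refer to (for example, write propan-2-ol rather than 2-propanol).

1-bromo-6-ethyl-7-methylnonane

The longest carbon chain is 9 atoms: the parent is nonane.
Number the chain so that the substituent locant set {1,6,7} is lower than {3,4,9} at the first point of difference.
This places a bromo group at C-1; an ethyl group at C-6; a methyl group at C-7.
The substituents are ordered alphabetically, ignoring any di-/tri- multipliers.
Assembling the pieces gives 1-bromo-6-ethyl-7-methylnonane.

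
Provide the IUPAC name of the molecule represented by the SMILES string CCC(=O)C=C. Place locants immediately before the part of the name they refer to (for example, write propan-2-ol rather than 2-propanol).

Counting along the main chain through the carbonyl and the multiple bond gives 5 carbons: the parent is pentane.
The principal characteristic group is a ketone (C=O on an internal carbon), named with the suffix -one.
There is one C=C double bond, indicated by the ending -ene.
The numbering direction is chosen so that numbering from this end puts the double bond at C-1 rather than C-4.
This places the carbonyl at C-3; the double bond between C-1 and C-2.
Putting it together: pent-1-en-3-one.

pent-1-en-3-one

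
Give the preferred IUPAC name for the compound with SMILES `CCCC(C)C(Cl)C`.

2-chloro-3-methylhexane

The parent chain contains 6 carbons (hexane).
Number the chain so that the substituent locant set {2,3} is lower than {4,5} at the first point of difference.
That gives a chloro group at C-2; a methyl group at C-3.
The substituents are ordered alphabetically, ignoring any di-/tri- multipliers.
Putting it together: 2-chloro-3-methylhexane.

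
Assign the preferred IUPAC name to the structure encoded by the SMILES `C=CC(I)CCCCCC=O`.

The longest carbon chain that includes the –CHO group and the multiple bond has 9 carbons, so the parent hydride is nonane.
The highest-priority functional group is an aldehyde (terminal –CHO), so the name ends in -al.
There is one C=C double bond, indicated by the ending -ene.
Choose the numbering such that the aldehyde carbon is C-1 by definition.
With this numbering: the double bond between C-8 and C-9; an iodo group at C-7.
Putting it together: 7-iodonon-8-enal.

7-iodonon-8-enal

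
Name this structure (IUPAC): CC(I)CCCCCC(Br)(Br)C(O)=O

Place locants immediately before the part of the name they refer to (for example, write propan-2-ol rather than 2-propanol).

The longest chain bearing the –COOH group is 9 carbons long (nonane).
The highest-priority functional group is a carboxylic acid (terminal –COOH), so the name ends in -oic acid.
Choose the numbering such that the carboxylic acid carbon is C-1 by definition.
That gives two bromo groups at C-2; an iodo group at C-8.
Substituent prefixes are cited in alphabetical order (multiplying prefixes like di-/tri- are ignored for ordering).
Putting it together: 2,2-dibromo-8-iodononanoic acid.

2,2-dibromo-8-iodononanoic acid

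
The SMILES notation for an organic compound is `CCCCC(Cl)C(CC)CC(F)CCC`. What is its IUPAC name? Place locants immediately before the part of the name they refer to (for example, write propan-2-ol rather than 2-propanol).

7-chloro-6-ethyl-4-fluoroundecane

The longest carbon chain is 11 atoms: the parent is undecane.
Number the chain so that the substituent locant set {4,6,7} is lower than {5,6,8} at the first point of difference.
With this numbering: a chloro group at C-7; an ethyl group at C-6; a fluoro group at C-4.
Prefixes are listed alphabetically: chloro, ethyl, fluoro.
Putting it together: 7-chloro-6-ethyl-4-fluoroundecane.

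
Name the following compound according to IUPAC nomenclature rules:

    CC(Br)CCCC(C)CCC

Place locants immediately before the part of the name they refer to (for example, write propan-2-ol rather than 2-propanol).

2-bromo-6-methylnonane

The parent chain contains 9 carbons (nonane).
Choose the numbering such that the substituent locant set {2,6} is lower than {4,8} at the first point of difference.
With this numbering: a bromo group at C-2; a methyl group at C-6.
Substituent prefixes are cited in alphabetical order (multiplying prefixes like di-/tri- are ignored for ordering).
Assembling the pieces gives 2-bromo-6-methylnonane.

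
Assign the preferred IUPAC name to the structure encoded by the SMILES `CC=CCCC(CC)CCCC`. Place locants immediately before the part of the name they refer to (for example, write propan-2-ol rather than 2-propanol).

6-ethyldec-2-ene

Counting along the main chain through the multiple bond gives 10 carbons: the parent is decane.
There is one C=C double bond, indicated by the ending -ene.
Choose the numbering such that numbering from this end puts the double bond at C-2 rather than C-8.
With this numbering: the double bond between C-2 and C-3; an ethyl group at C-6.
Assembling the pieces gives 6-ethyldec-2-ene.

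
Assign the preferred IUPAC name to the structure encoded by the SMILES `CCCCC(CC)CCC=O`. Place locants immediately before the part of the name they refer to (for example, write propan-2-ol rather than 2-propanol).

The longest carbon chain that includes the –CHO group has 8 carbons, so the parent hydride is octane.
The principal characteristic group is an aldehyde (terminal –CHO), named with the suffix -al.
The numbering direction is chosen so that the aldehyde carbon is C-1 by definition.
This places an ethyl group at C-4.
Assembling the pieces gives 4-ethyloctanal.

4-ethyloctanal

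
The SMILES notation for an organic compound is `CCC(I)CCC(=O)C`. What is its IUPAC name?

The longest chain bearing the carbonyl is 7 carbons long (heptane).
A ketone (C=O on an internal carbon) is the principal characteristic group, giving the suffix -one.
The numbering direction is chosen so that numbering from this end puts the carbonyl group at C-2 rather than C-6.
With this numbering: the carbonyl at C-2; an iodo group at C-5.
Assembling the pieces gives 5-iodoheptan-2-one.

5-iodoheptan-2-one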